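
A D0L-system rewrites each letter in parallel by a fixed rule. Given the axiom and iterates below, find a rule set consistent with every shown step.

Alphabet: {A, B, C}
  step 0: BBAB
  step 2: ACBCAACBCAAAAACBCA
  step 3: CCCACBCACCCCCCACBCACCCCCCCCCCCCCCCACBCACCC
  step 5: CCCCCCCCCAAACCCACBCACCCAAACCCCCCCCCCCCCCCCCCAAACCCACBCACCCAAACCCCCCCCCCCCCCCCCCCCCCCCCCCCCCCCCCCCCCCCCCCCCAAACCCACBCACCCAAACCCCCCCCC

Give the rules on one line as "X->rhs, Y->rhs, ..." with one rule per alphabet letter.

A->CCC, B->CBC, C->A

  step 2 ⇒ step 3: ACBCAACBCAAAAACBCA ⇒ CCC·A·CBC·A·CCC·CCC·A·CBC·A·CCC·CCC·CCC·CCC·CCC·A·CBC·A·CCC
    A ↦ CCC
    B ↦ CBC
    C ↦ A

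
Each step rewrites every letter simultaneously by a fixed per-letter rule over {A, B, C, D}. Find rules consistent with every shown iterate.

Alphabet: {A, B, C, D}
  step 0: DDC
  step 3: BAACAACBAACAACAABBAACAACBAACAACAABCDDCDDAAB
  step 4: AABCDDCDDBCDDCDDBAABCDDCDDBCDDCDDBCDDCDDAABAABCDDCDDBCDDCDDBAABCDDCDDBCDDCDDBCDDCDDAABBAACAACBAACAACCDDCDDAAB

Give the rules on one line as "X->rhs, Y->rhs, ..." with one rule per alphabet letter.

  step 3 ⇒ step 4: BAACAACBAACAACAABBAACAACBAACAACAABCDDCDDAAB ⇒ AAB·CDD·CDD·B·CDD·CDD·B·AAB·CDD·CDD·B·CDD·CDD·B·CDD·CDD·AAB·AAB·CDD·CDD·B·CDD·CDD·B·AAB·CDD·CDD·B·CDD·CDD·B·CDD·CDD·AAB·B·AAC·AAC·B·AAC·AAC·CDD·CDD·AAB
    A ↦ CDD
    B ↦ AAB
    C ↦ B
    D ↦ AAC

A->CDD, B->AAB, C->B, D->AAC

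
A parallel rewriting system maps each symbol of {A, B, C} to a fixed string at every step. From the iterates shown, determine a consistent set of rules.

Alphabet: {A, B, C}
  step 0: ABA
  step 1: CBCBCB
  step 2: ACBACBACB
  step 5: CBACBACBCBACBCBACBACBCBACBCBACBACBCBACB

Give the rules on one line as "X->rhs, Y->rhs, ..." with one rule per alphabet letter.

  step 1 ⇒ step 2: CBCBCB ⇒ A·CB·A·CB·A·CB
    B ↦ CB
    C ↦ A
  step 0 ⇒ step 1: ABA ⇒ CB·CB·CB
    A ↦ CB

A->CB, B->CB, C->A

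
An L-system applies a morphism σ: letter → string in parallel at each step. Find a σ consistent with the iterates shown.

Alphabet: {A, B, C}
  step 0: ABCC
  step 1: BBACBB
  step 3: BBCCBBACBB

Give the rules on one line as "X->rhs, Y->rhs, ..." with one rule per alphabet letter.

A->BBA, B->C, C->B

  step 0 ⇒ step 1: ABCC ⇒ BBA·C·B·B
    A ↦ BBA
    B ↦ C
    C ↦ B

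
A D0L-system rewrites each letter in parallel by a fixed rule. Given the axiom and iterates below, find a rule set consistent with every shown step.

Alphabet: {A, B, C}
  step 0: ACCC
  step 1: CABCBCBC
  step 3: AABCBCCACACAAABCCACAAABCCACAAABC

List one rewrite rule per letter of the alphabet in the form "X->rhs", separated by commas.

A->CA, B->AA, C->BC

  step 0 ⇒ step 1: ACCC ⇒ CA·BC·BC·BC
    A ↦ CA
    C ↦ BC
    B ↦ AA  (constrained at step 1)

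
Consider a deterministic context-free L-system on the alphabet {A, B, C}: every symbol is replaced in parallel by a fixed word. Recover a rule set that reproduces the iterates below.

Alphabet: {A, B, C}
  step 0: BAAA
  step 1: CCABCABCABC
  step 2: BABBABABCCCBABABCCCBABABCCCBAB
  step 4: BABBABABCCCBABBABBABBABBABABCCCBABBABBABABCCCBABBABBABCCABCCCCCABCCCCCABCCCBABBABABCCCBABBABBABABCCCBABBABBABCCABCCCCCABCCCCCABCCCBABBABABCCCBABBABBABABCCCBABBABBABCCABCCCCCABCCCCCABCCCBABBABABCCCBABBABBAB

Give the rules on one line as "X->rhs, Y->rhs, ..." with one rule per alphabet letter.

A->ABC, B->CC, C->BAB

  step 1 ⇒ step 2: CCABCABCABC ⇒ BAB·BAB·ABC·CC·BAB·ABC·CC·BAB·ABC·CC·BAB
    A ↦ ABC
    B ↦ CC
    C ↦ BAB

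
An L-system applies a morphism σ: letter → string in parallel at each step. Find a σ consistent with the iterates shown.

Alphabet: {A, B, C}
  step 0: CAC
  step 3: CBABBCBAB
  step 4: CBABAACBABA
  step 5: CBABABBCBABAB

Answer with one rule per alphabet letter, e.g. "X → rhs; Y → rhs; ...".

  step 4 ⇒ step 5: CBABAACBABA ⇒ CB·A·B·A·B·B·CB·A·B·A·B
    A ↦ B
    B ↦ A
    C ↦ CB

A->B, B->A, C->CB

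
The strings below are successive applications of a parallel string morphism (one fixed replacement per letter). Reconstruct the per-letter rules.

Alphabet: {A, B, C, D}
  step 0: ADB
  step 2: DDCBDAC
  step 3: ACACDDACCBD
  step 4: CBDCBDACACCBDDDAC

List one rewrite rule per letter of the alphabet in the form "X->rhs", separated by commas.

  step 3 ⇒ step 4: ACACDDACCBD ⇒ CB·D·CB·D·AC·AC·CB·D·D·D·AC
    A ↦ CB
    B ↦ D
    C ↦ D
    D ↦ AC

A->CB, B->D, C->D, D->AC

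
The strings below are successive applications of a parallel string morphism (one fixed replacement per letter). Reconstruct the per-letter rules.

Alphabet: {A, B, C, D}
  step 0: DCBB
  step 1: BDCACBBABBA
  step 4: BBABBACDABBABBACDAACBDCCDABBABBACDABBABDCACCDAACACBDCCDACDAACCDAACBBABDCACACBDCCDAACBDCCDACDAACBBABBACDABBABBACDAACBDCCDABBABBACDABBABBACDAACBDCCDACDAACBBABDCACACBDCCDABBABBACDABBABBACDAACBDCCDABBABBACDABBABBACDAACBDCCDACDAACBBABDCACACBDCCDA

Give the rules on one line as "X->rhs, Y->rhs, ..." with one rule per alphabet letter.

A->CDA, B->BBA, C->AC, D->BDC

  step 0 ⇒ step 1: DCBB ⇒ BDC·AC·BBA·BBA
    B ↦ BBA
    C ↦ AC
    D ↦ BDC
    A ↦ CDA  (constrained at step 1)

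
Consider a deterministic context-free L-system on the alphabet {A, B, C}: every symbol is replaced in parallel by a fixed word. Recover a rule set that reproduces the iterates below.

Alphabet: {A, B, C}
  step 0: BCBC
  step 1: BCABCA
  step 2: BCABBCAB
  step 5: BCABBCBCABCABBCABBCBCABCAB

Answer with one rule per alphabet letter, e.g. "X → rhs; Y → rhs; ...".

A->B, B->BC, C->A

  step 1 ⇒ step 2: BCABCA ⇒ BC·A·B·BC·A·B
    A ↦ B
    B ↦ BC
    C ↦ A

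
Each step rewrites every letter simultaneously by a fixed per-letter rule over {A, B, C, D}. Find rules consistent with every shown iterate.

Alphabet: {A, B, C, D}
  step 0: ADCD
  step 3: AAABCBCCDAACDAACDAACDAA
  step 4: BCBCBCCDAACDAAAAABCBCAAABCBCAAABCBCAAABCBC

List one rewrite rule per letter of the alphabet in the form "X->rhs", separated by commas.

A->BC, B->CD, C->AA, D->A

  step 3 ⇒ step 4: AAABCBCCDAACDAACDAACDAA ⇒ BC·BC·BC·CD·AA·CD·AA·AA·A·BC·BC·AA·A·BC·BC·AA·A·BC·BC·AA·A·BC·BC
    A ↦ BC
    B ↦ CD
    C ↦ AA
    D ↦ A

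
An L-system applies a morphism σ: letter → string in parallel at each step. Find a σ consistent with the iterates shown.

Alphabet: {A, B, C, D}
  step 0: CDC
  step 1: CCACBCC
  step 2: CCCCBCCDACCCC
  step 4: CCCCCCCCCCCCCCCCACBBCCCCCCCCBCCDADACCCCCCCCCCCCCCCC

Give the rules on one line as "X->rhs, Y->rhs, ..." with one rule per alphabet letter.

  step 1 ⇒ step 2: CCACBCC ⇒ CC·CC·B·CC·DA·CC·CC
    A ↦ B
    B ↦ DA
    C ↦ CC
  step 0 ⇒ step 1: CDC ⇒ CC·ACB·CC
    D ↦ ACB

A->B, B->DA, C->CC, D->ACB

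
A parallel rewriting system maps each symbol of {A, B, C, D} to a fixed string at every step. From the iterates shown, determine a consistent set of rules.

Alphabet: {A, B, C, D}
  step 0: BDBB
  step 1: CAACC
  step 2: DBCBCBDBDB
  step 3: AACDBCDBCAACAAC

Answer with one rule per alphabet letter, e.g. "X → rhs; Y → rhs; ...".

  step 2 ⇒ step 3: DBCBCBDBDB ⇒ AA·C·DB·C·DB·C·AA·C·AA·C
    B ↦ C
    C ↦ DB
    D ↦ AA
  step 1 ⇒ step 2: CAACC ⇒ DB·CB·CB·DB·DB
    A ↦ CB

A->CB, B->C, C->DB, D->AA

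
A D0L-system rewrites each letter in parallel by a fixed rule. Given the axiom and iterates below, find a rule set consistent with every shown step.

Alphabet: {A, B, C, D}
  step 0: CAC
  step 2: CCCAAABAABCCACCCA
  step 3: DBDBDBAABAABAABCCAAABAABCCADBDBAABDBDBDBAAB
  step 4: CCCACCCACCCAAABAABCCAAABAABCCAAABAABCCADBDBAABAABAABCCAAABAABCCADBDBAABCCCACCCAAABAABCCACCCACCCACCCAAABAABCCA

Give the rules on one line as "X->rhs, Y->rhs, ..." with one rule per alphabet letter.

A->AAB, B->CCA, C->DB, D->C

  step 3 ⇒ step 4: DBDBDBAABAABAABCCAAABAABCCADBDBAABDBDBDBAAB ⇒ C·CCA·C·CCA·C·CCA·AAB·AAB·CCA·AAB·AAB·CCA·AAB·AAB·CCA·DB·DB·AAB·AAB·AAB·CCA·AAB·AAB·CCA·DB·DB·AAB·C·CCA·C·CCA·AAB·AAB·CCA·C·CCA·C·CCA·C·CCA·AAB·AAB·CCA
    A ↦ AAB
    B ↦ CCA
    C ↦ DB
    D ↦ C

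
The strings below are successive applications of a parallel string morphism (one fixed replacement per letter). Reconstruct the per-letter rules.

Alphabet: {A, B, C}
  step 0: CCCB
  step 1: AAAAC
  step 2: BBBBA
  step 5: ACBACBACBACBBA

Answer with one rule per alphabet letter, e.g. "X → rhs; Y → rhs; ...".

A->B, B->AC, C->A

  step 1 ⇒ step 2: AAAAC ⇒ B·B·B·B·A
    A ↦ B
    C ↦ A
  step 0 ⇒ step 1: CCCB ⇒ A·A·A·AC
    B ↦ AC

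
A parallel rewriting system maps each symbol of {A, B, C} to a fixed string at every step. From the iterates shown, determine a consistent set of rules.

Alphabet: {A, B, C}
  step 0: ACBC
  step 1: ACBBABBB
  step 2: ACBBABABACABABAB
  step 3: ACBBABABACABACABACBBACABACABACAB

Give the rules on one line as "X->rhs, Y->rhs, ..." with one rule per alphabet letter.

A->AC, B->AB, C->BB

  step 2 ⇒ step 3: ACBBABABACABABAB ⇒ AC·BB·AB·AB·AC·AB·AC·AB·AC·BB·AC·AB·AC·AB·AC·AB
    A ↦ AC
    B ↦ AB
    C ↦ BB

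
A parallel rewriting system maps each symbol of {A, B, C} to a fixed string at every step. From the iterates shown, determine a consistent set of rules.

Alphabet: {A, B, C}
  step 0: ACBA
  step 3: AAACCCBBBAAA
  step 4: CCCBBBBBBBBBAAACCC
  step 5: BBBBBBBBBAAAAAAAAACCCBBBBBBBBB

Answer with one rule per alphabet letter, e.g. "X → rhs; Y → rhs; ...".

A->C, B->A, C->BBB

  step 4 ⇒ step 5: CCCBBBBBBBBBAAACCC ⇒ BBB·BBB·BBB·A·A·A·A·A·A·A·A·A·C·C·C·BBB·BBB·BBB
    A ↦ C
    B ↦ A
    C ↦ BBB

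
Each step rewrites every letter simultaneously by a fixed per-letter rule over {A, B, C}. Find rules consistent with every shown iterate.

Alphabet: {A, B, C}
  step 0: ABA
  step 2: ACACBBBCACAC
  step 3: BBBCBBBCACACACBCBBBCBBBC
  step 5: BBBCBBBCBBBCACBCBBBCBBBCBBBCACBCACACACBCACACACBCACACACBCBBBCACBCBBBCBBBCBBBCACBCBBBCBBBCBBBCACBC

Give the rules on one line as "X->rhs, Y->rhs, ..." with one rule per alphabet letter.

  step 2 ⇒ step 3: ACACBBBCACAC ⇒ BB·BC·BB·BC·AC·AC·AC·BC·BB·BC·BB·BC
    A ↦ BB
    B ↦ AC
    C ↦ BC

A->BB, B->AC, C->BC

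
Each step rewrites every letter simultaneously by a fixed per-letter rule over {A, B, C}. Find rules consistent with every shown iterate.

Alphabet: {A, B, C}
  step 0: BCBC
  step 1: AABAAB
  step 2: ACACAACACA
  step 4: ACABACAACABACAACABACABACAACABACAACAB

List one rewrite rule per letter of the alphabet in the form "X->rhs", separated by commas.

  step 1 ⇒ step 2: AABAAB ⇒ AC·AC·A·AC·AC·A
    A ↦ AC
    B ↦ A
  step 0 ⇒ step 1: BCBC ⇒ A·AB·A·AB
    C ↦ AB

A->AC, B->A, C->AB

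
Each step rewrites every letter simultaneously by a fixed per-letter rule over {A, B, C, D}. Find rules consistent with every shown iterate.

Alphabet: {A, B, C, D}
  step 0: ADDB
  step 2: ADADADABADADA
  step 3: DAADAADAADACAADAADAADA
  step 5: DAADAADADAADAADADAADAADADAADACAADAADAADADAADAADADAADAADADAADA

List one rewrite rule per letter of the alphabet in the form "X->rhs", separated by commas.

  step 2 ⇒ step 3: ADADADABADADA ⇒ DA·A·DA·A·DA·A·DA·CAA·DA·A·DA·A·DA
    A ↦ DA
    B ↦ CAA
    D ↦ A
    C ↦ BA  (constrained at step 3)

A->DA, B->CAA, C->BA, D->A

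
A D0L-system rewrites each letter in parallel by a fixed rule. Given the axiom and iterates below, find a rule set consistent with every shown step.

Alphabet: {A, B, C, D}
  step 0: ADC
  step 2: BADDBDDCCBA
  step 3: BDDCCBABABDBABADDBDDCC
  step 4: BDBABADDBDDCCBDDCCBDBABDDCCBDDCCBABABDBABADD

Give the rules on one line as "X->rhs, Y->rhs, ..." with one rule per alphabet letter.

A->DCC, B->BD, C->D, D->BA

  step 3 ⇒ step 4: BDDCCBABABDBABADDBDDCC ⇒ BD·BA·BA·D·D·BD·DCC·BD·DCC·BD·BA·BD·DCC·BD·DCC·BA·BA·BD·BA·BA·D·D
    A ↦ DCC
    B ↦ BD
    C ↦ D
    D ↦ BA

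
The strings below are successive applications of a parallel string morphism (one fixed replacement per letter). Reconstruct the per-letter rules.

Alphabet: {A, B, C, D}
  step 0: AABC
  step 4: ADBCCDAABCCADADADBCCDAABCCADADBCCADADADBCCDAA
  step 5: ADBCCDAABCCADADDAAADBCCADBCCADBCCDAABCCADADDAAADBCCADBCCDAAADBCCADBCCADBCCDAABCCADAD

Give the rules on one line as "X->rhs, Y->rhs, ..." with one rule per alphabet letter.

A->AD, B->D, C->A, D->BCC

  step 4 ⇒ step 5: ADBCCDAABCCADADADBCCDAABCCADADBCCADADADBCCDAA ⇒ AD·BCC·D·A·A·BCC·AD·AD·D·A·A·AD·BCC·AD·BCC·AD·BCC·D·A·A·BCC·AD·AD·D·A·A·AD·BCC·AD·BCC·D·A·A·AD·BCC·AD·BCC·AD·BCC·D·A·A·BCC·AD·AD
    A ↦ AD
    B ↦ D
    C ↦ A
    D ↦ BCC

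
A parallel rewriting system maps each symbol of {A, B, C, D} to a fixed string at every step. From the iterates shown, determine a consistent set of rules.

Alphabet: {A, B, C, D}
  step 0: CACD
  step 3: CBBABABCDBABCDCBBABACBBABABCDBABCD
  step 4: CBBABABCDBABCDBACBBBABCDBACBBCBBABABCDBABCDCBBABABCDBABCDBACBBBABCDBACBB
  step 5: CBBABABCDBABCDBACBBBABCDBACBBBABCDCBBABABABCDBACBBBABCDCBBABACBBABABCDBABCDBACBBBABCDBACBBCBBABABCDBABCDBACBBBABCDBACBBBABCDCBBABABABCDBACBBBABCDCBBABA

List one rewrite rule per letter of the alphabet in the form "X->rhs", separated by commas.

  step 4 ⇒ step 5: CBBABABCDBABCDBACBBBABCDBACBBCBBABABCDBABCDCBBABABCDBABCDBACBBBABCDBACBB ⇒ CB·BA·BA·BCD·BA·BCD·BA·CB·B·BA·BCD·BA·CB·B·BA·BCD·CB·BA·BA·BA·BCD·BA·CB·B·BA·BCD·CB·BA·BA·CB·BA·BA·BCD·BA·BCD·BA·CB·B·BA·BCD·BA·CB·B·CB·BA·BA·BCD·BA·BCD·BA·CB·B·BA·BCD·BA·CB·B·BA·BCD·CB·BA·BA·BA·BCD·BA·CB·B·BA·BCD·CB·BA·BA
    A ↦ BCD
    B ↦ BA
    C ↦ CB
    D ↦ B

A->BCD, B->BA, C->CB, D->B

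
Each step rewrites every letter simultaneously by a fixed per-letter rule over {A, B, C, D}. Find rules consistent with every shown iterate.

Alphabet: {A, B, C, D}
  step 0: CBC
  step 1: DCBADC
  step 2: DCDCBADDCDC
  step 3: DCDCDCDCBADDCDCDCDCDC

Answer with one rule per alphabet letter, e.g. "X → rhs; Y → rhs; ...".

  step 2 ⇒ step 3: DCDCBADDCDC ⇒ DC·DC·DC·DC·BA·D·DC·DC·DC·DC·DC
    A ↦ D
    B ↦ BA
    C ↦ DC
    D ↦ DC

A->D, B->BA, C->DC, D->DC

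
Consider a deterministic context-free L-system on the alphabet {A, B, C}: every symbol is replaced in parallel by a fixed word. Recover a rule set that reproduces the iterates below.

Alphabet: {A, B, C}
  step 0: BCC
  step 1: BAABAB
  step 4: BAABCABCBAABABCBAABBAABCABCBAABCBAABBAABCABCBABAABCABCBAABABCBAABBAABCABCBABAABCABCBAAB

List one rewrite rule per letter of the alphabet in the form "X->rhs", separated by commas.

  step 0 ⇒ step 1: BCC ⇒ BA·AB·AB
    B ↦ BA
    C ↦ AB
    A ↦ ABC  (constrained at step 1)

A->ABC, B->BA, C->AB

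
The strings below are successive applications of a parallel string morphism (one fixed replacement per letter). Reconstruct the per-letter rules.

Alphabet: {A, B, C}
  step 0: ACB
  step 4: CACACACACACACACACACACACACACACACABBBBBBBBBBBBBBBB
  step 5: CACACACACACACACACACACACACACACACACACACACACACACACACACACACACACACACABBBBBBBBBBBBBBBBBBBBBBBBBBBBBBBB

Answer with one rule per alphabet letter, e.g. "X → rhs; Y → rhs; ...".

A->CA, B->BB, C->CA

  step 4 ⇒ step 5: CACACACACACACACACACACACACACACACABBBBBBBBBBBBBBBB ⇒ CA·CA·CA·CA·CA·CA·CA·CA·CA·CA·CA·CA·CA·CA·CA·CA·CA·CA·CA·CA·CA·CA·CA·CA·CA·CA·CA·CA·CA·CA·CA·CA·BB·BB·BB·BB·BB·BB·BB·BB·BB·BB·BB·BB·BB·BB·BB·BB
    A ↦ CA
    B ↦ BB
    C ↦ CA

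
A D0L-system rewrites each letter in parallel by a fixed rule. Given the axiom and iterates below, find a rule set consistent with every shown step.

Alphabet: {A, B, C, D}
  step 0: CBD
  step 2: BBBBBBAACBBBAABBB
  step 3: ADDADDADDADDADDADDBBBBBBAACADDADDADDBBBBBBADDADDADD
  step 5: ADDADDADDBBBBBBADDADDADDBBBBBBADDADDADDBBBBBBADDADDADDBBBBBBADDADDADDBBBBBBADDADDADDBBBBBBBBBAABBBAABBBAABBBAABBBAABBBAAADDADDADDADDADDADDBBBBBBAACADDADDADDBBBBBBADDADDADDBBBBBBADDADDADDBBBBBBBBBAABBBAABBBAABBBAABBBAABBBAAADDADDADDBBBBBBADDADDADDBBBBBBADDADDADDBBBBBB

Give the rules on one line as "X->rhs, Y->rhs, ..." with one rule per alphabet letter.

  step 2 ⇒ step 3: BBBBBBAACBBBAABBB ⇒ ADD·ADD·ADD·ADD·ADD·ADD·BBB·BBB·AAC·ADD·ADD·ADD·BBB·BBB·ADD·ADD·ADD
    A ↦ BBB
    B ↦ ADD
    C ↦ AAC
    D ↦ A  (constrained at step 0)

A->BBB, B->ADD, C->AAC, D->A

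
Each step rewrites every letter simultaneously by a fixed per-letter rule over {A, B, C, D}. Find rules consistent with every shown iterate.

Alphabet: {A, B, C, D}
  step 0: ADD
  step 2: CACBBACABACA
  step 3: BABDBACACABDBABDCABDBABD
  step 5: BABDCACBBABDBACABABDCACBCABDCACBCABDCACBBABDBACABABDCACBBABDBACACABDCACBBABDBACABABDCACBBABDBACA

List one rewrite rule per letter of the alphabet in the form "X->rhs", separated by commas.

A->BD, B->CA, C->BA, D->CB

  step 2 ⇒ step 3: CACBBACABACA ⇒ BA·BD·BA·CA·CA·BD·BA·BD·CA·BD·BA·BD
    A ↦ BD
    B ↦ CA
    C ↦ BA
    D ↦ CB  (constrained at step 0)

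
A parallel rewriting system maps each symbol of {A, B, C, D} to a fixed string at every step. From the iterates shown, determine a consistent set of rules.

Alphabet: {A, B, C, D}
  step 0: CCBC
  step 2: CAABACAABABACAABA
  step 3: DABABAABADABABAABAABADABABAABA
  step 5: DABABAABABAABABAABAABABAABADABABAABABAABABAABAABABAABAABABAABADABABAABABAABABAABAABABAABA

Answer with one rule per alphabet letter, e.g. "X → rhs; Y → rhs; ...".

  step 2 ⇒ step 3: CAABACAABABACAABA ⇒ DA·BA·BA·A·BA·DA·BA·BA·A·BA·A·BA·DA·BA·BA·A·BA
    A ↦ BA
    B ↦ A
    C ↦ DA
    D ↦ CAA  (constrained at step 3)

A->BA, B->A, C->DA, D->CAA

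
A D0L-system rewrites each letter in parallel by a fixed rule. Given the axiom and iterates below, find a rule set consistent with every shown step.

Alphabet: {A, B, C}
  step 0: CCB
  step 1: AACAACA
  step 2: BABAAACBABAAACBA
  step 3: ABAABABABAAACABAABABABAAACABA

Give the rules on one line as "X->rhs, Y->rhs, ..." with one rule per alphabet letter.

  step 2 ⇒ step 3: BABAAACBABAAACBA ⇒ A·BA·A·BA·BA·BA·AAC·A·BA·A·BA·BA·BA·AAC·A·BA
    A ↦ BA
    B ↦ A
    C ↦ AAC

A->BA, B->A, C->AAC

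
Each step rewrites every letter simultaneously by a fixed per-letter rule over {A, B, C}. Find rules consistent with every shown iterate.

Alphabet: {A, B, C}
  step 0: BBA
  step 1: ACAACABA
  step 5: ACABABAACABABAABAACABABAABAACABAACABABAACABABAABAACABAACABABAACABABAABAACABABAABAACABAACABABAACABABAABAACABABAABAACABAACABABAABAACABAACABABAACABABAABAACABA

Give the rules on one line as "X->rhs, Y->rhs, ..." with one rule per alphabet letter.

A->BA, B->ACA, C->A

  step 0 ⇒ step 1: BBA ⇒ ACA·ACA·BA
    A ↦ BA
    B ↦ ACA
    C ↦ A  (constrained at step 1)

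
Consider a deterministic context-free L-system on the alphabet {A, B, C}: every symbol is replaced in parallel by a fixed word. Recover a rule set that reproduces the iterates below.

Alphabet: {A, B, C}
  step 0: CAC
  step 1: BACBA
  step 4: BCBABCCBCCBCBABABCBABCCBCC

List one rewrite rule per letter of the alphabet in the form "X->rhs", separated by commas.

  step 0 ⇒ step 1: CAC ⇒ BA·C·BA
    A ↦ C
    C ↦ BA
    B ↦ BC  (constrained at step 1)

A->C, B->BC, C->BA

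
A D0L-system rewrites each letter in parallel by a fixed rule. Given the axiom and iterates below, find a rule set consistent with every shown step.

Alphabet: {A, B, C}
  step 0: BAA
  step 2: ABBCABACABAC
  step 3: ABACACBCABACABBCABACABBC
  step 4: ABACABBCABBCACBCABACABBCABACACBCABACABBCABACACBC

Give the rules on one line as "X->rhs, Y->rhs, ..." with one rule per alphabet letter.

  step 3 ⇒ step 4: ABACACBCABACABBCABACABBC ⇒ AB·AC·AB·BC·AB·BC·AC·BC·AB·AC·AB·BC·AB·AC·AC·BC·AB·AC·AB·BC·AB·AC·AC·BC
    A ↦ AB
    B ↦ AC
    C ↦ BC

A->AB, B->AC, C->BC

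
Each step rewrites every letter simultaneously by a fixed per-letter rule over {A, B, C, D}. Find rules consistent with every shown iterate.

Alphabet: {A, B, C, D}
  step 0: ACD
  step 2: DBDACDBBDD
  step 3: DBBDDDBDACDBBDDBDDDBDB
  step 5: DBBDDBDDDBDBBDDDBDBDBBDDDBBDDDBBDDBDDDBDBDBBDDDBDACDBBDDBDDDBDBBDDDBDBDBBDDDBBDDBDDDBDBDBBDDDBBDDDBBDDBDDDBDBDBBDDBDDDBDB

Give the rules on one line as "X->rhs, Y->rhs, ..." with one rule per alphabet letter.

A->D, B->BDD, C->AC, D->DB

  step 2 ⇒ step 3: DBDACDBBDD ⇒ DB·BDD·DB·D·AC·DB·BDD·BDD·DB·DB
    A ↦ D
    B ↦ BDD
    C ↦ AC
    D ↦ DB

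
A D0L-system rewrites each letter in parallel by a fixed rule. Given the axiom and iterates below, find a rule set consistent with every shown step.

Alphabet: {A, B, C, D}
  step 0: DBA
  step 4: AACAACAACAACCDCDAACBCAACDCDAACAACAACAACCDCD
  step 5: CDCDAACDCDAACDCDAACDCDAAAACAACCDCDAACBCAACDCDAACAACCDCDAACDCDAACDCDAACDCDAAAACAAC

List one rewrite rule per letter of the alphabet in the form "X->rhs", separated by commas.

  step 4 ⇒ step 5: AACAACAACAACCDCDAACBCAACDCDAACAACAACAACCDCD ⇒ CD·CD·AA·CD·CD·AA·CD·CD·AA·CD·CD·AA·AA·C·AA·C·CD·CD·AA·CBC·AA·CD·CD·AA·C·AA·C·CD·CD·AA·CD·CD·AA·CD·CD·AA·CD·CD·AA·AA·C·AA·C
    A ↦ CD
    B ↦ CBC
    C ↦ AA
    D ↦ C

A->CD, B->CBC, C->AA, D->C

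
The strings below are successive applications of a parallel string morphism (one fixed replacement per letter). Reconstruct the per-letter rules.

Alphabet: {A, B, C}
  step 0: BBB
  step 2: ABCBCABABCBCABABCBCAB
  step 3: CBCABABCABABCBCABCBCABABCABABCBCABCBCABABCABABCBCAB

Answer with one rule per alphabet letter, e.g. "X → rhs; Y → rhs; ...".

A->CB, B->CAB, C->AB

  step 2 ⇒ step 3: ABCBCABABCBCABABCBCAB ⇒ CB·CAB·AB·CAB·AB·CB·CAB·CB·CAB·AB·CAB·AB·CB·CAB·CB·CAB·AB·CAB·AB·CB·CAB
    A ↦ CB
    B ↦ CAB
    C ↦ AB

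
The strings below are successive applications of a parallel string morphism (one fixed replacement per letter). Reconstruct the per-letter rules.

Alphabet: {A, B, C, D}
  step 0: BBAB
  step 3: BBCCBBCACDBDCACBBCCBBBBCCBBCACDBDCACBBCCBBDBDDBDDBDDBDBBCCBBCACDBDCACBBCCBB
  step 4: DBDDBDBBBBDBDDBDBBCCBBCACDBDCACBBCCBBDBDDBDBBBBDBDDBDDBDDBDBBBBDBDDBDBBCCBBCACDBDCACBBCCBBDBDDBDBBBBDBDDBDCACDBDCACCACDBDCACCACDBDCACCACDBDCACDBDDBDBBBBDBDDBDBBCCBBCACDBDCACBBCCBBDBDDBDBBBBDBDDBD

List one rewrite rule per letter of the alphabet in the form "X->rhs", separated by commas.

  step 3 ⇒ step 4: BBCCBBCACDBDCACBBCCBBBBCCBBCACDBDCACBBCCBBDBDDBDDBDDBDBBCCBBCACDBDCACBBCCBB ⇒ DBD·DBD·BB·BB·DBD·DBD·BB·CC·BB·CAC·DBD·CAC·BB·CC·BB·DBD·DBD·BB·BB·DBD·DBD·DBD·DBD·BB·BB·DBD·DBD·BB·CC·BB·CAC·DBD·CAC·BB·CC·BB·DBD·DBD·BB·BB·DBD·DBD·CAC·DBD·CAC·CAC·DBD·CAC·CAC·DBD·CAC·CAC·DBD·CAC·DBD·DBD·BB·BB·DBD·DBD·BB·CC·BB·CAC·DBD·CAC·BB·CC·BB·DBD·DBD·BB·BB·DBD·DBD
    A ↦ CC
    B ↦ DBD
    C ↦ BB
    D ↦ CAC

A->CC, B->DBD, C->BB, D->CAC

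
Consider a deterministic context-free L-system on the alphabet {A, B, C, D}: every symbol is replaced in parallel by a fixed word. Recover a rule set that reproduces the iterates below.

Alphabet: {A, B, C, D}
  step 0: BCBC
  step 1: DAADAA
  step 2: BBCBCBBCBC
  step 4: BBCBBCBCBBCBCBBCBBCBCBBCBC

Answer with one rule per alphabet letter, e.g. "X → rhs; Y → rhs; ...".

  step 1 ⇒ step 2: DAADAA ⇒ B·BC·BC·B·BC·BC
    A ↦ BC
    D ↦ B
  step 0 ⇒ step 1: BCBC ⇒ DA·A·DA·A
    B ↦ DA
  step 0 ⇒ step 1: BCBC ⇒ DA·A·DA·A
    C ↦ A

A->BC, B->DA, C->A, D->B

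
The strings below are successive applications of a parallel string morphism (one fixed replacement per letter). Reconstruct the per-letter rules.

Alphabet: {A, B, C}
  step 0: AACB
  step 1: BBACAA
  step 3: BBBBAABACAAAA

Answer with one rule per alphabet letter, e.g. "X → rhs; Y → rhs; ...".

A->B, B->AA, C->AC

  step 0 ⇒ step 1: AACB ⇒ B·B·AC·AA
    A ↦ B
    B ↦ AA
    C ↦ AC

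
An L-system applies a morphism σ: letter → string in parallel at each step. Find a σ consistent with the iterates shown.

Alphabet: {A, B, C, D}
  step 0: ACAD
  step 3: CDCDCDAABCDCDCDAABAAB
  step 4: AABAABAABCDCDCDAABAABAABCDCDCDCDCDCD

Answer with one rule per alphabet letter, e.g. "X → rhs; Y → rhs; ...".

A->CD, B->CD, C->A, D->AB

  step 3 ⇒ step 4: CDCDCDAABCDCDCDAABAAB ⇒ A·AB·A·AB·A·AB·CD·CD·CD·A·AB·A·AB·A·AB·CD·CD·CD·CD·CD·CD
    A ↦ CD
    B ↦ CD
    C ↦ A
    D ↦ AB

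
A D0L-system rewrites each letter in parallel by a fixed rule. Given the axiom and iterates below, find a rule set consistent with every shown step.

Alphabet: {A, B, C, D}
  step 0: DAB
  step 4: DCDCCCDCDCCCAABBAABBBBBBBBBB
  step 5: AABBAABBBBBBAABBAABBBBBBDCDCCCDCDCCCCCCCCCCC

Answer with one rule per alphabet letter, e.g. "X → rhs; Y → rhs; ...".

A->DC, B->C, C->BB, D->AA

  step 4 ⇒ step 5: DCDCCCDCDCCCAABBAABBBBBBBBBB ⇒ AA·BB·AA·BB·BB·BB·AA·BB·AA·BB·BB·BB·DC·DC·C·C·DC·DC·C·C·C·C·C·C·C·C·C·C
    A ↦ DC
    B ↦ C
    C ↦ BB
    D ↦ AA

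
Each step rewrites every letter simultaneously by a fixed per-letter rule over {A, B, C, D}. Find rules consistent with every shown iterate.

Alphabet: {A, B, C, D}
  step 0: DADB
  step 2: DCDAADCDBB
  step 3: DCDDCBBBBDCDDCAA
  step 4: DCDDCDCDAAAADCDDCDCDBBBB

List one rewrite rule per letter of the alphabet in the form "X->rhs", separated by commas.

A->BB, B->A, C->D, D->DC

  step 3 ⇒ step 4: DCDDCBBBBDCDDCAA ⇒ DC·D·DC·DC·D·A·A·A·A·DC·D·DC·DC·D·BB·BB
    A ↦ BB
    B ↦ A
    C ↦ D
    D ↦ DC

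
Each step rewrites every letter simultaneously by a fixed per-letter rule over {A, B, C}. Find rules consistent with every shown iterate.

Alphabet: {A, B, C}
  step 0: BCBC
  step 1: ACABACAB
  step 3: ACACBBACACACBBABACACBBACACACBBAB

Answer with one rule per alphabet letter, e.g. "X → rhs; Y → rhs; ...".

  step 0 ⇒ step 1: BCBC ⇒ AC·AB·AC·AB
    B ↦ AC
    C ↦ AB
    A ↦ BB  (constrained at step 1)

A->BB, B->AC, C->AB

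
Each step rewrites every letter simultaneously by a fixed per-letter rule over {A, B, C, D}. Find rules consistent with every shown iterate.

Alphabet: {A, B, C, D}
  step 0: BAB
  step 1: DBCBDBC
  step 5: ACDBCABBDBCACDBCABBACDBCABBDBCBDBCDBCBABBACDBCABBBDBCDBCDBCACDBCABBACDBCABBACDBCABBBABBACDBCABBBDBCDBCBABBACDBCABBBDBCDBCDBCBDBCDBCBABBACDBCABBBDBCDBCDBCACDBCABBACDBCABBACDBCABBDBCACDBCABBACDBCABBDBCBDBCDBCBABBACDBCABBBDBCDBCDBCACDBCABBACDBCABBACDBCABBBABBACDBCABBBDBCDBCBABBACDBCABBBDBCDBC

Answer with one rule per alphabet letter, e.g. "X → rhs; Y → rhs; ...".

  step 0 ⇒ step 1: BAB ⇒ DBC·B·DBC
    A ↦ B
    B ↦ DBC
    C ↦ ABB  (constrained at step 1)
    D ↦ AC  (constrained at step 1)

A->B, B->DBC, C->ABB, D->AC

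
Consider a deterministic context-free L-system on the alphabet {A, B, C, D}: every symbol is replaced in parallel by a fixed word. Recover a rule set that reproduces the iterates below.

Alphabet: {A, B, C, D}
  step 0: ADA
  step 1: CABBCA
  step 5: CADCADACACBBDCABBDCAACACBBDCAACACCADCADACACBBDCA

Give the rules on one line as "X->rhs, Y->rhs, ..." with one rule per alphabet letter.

  step 0 ⇒ step 1: ADA ⇒ CA·BB·CA
    A ↦ CA
    D ↦ BB
    B ↦ AC  (constrained at step 1)
    C ↦ D  (constrained at step 1)

A->CA, B->AC, C->D, D->BB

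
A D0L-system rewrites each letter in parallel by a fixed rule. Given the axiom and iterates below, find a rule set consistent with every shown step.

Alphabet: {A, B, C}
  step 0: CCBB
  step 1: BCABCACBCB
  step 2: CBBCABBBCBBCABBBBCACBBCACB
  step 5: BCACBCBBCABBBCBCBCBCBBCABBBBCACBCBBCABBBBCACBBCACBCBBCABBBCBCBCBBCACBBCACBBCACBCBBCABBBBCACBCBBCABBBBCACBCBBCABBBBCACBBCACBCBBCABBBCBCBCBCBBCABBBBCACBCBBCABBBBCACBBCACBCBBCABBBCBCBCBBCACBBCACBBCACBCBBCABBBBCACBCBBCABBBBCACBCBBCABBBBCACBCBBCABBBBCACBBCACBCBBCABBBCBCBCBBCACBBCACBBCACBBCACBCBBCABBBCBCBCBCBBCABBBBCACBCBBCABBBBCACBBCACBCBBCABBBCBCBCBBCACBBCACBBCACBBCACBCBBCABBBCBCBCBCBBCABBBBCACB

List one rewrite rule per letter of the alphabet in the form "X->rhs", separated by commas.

  step 1 ⇒ step 2: BCABCACBCB ⇒ CB·BCA·BBB·CB·BCA·BBB·BCA·CB·BCA·CB
    A ↦ BBB
    B ↦ CB
    C ↦ BCA

A->BBB, B->CB, C->BCA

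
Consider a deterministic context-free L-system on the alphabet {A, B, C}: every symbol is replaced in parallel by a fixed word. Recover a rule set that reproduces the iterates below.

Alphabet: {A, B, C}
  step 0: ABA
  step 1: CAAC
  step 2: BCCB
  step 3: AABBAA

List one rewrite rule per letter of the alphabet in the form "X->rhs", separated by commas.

  step 2 ⇒ step 3: BCCB ⇒ AA·B·B·AA
    B ↦ AA
    C ↦ B
  step 0 ⇒ step 1: ABA ⇒ C·AA·C
    A ↦ C

A->C, B->AA, C->B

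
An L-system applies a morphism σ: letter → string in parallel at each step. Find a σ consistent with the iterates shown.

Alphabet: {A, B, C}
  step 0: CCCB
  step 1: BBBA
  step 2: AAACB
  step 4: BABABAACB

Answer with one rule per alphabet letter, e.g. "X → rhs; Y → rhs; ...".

A->CB, B->A, C->B

  step 1 ⇒ step 2: BBBA ⇒ A·A·A·CB
    A ↦ CB
    B ↦ A
  step 0 ⇒ step 1: CCCB ⇒ B·B·B·A
    C ↦ B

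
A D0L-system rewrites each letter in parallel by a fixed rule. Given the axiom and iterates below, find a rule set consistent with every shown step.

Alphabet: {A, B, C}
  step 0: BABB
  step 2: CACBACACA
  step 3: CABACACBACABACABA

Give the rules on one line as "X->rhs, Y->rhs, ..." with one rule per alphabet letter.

  step 2 ⇒ step 3: CACBACACA ⇒ CA·BA·CA·C·BA·CA·BA·CA·BA
    A ↦ BA
    B ↦ C
    C ↦ CA

A->BA, B->C, C->CA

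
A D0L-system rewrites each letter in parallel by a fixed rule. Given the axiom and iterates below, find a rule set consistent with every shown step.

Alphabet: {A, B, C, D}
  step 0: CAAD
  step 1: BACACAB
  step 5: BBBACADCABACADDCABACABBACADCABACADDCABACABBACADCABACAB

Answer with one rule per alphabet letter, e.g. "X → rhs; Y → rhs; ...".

A->CA, B->D, C->BA, D->B

  step 0 ⇒ step 1: CAAD ⇒ BA·CA·CA·B
    A ↦ CA
    C ↦ BA
    D ↦ B
    B ↦ D  (constrained at step 1)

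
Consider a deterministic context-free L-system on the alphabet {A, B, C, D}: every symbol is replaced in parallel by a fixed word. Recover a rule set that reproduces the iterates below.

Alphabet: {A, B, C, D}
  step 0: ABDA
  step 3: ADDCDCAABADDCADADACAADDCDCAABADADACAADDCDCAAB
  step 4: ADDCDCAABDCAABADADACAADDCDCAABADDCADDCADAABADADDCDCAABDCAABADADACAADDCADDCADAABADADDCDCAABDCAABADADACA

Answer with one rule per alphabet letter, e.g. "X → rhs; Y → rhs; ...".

  step 3 ⇒ step 4: ADDCDCAABADDCADADACAADDCDCAABADADACAADDCDCAAB ⇒ AD·DC·DC·AAB·DC·AAB·AD·AD·ACA·AD·DC·DC·AAB·AD·DC·AD·DC·AD·AAB·AD·AD·DC·DC·AAB·DC·AAB·AD·AD·ACA·AD·DC·AD·DC·AD·AAB·AD·AD·DC·DC·AAB·DC·AAB·AD·AD·ACA
    A ↦ AD
    B ↦ ACA
    C ↦ AAB
    D ↦ DC

A->AD, B->ACA, C->AAB, D->DC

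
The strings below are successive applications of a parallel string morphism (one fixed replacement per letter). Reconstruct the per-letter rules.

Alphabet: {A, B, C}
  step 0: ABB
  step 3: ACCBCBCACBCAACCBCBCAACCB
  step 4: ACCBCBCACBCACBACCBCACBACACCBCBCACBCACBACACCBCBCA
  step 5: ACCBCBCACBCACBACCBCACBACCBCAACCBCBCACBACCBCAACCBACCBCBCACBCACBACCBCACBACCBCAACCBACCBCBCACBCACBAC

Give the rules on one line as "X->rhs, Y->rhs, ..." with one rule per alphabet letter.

  step 4 ⇒ step 5: ACCBCBCACBCACBACCBCACBACACCBCBCACBCACBACACCBCBCA ⇒ AC·CB·CB·CA·CB·CA·CB·AC·CB·CA·CB·AC·CB·CA·AC·CB·CB·CA·CB·AC·CB·CA·AC·CB·AC·CB·CB·CA·CB·CA·CB·AC·CB·CA·CB·AC·CB·CA·AC·CB·AC·CB·CB·CA·CB·CA·CB·AC
    A ↦ AC
    B ↦ CA
    C ↦ CB

A->AC, B->CA, C->CB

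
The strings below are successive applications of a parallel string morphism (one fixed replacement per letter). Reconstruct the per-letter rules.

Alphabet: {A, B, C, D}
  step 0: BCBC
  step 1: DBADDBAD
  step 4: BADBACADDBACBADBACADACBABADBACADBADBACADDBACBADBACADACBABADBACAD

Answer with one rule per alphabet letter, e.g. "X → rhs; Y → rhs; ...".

A->AC, B->DB, C->AD, D->BA

  step 0 ⇒ step 1: BCBC ⇒ DB·AD·DB·AD
    B ↦ DB
    C ↦ AD
    A ↦ AC  (constrained at step 1)
    D ↦ BA  (constrained at step 1)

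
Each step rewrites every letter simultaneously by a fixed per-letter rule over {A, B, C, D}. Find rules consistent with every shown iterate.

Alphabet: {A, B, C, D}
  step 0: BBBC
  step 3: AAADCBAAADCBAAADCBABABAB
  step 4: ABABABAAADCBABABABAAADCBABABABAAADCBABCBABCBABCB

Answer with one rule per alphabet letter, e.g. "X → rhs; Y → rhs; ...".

A->AB, B->CB, C->D, D->AAA

  step 3 ⇒ step 4: AAADCBAAADCBAAADCBABABAB ⇒ AB·AB·AB·AAA·D·CB·AB·AB·AB·AAA·D·CB·AB·AB·AB·AAA·D·CB·AB·CB·AB·CB·AB·CB
    A ↦ AB
    B ↦ CB
    C ↦ D
    D ↦ AAA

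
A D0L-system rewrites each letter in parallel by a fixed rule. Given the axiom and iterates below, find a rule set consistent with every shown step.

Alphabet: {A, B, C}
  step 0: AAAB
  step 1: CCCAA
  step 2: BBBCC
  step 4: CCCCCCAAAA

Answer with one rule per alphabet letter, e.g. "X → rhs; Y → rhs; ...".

  step 1 ⇒ step 2: CCCAA ⇒ B·B·B·C·C
    A ↦ C
    C ↦ B
  step 0 ⇒ step 1: AAAB ⇒ C·C·C·AA
    B ↦ AA

A->C, B->AA, C->B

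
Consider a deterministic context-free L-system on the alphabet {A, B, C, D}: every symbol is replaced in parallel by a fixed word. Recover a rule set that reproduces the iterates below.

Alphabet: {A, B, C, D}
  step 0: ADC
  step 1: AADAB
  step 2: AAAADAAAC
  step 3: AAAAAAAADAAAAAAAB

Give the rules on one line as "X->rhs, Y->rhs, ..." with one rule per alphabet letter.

  step 2 ⇒ step 3: AAAADAAAC ⇒ AA·AA·AA·AA·DA·AA·AA·AA·B
    A ↦ AA
    C ↦ B
    D ↦ DA
  step 1 ⇒ step 2: AADAB ⇒ AA·AA·DA·AA·C
    B ↦ C

A->AA, B->C, C->B, D->DA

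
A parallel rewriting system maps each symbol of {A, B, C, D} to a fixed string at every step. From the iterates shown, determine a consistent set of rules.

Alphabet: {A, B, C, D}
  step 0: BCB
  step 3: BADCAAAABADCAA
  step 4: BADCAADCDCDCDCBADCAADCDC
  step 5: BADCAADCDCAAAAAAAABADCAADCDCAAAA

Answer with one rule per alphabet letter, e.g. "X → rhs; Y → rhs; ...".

A->DC, B->BA, C->A, D->A

  step 4 ⇒ step 5: BADCAADCDCDCDCBADCAADCDC ⇒ BA·DC·A·A·DC·DC·A·A·A·A·A·A·A·A·BA·DC·A·A·DC·DC·A·A·A·A
    A ↦ DC
    B ↦ BA
    C ↦ A
    D ↦ A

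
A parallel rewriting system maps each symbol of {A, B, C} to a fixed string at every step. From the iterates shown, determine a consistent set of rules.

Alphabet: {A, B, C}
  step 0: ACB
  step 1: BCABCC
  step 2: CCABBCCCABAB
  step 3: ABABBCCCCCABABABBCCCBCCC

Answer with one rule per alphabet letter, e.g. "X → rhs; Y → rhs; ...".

A->BC, B->CC, C->AB

  step 2 ⇒ step 3: CCABBCCCABAB ⇒ AB·AB·BC·CC·CC·AB·AB·AB·BC·CC·BC·CC
    A ↦ BC
    B ↦ CC
    C ↦ AB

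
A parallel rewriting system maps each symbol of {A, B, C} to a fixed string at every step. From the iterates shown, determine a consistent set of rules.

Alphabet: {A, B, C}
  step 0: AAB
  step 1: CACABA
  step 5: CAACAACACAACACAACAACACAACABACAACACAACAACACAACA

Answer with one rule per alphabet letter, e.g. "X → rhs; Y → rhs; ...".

  step 0 ⇒ step 1: AAB ⇒ CA·CA·BA
    A ↦ CA
    B ↦ BA
    C ↦ A  (constrained at step 1)

A->CA, B->BA, C->A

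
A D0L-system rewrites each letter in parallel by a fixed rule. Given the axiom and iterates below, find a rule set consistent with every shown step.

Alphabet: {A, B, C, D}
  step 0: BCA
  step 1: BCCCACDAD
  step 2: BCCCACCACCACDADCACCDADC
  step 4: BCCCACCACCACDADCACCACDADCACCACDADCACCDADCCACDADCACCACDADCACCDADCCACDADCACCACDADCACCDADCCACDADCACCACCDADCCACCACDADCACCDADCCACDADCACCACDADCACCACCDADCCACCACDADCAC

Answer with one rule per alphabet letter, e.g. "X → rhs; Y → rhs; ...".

A->DAD, B->BCC, C->CAC, D->C

  step 1 ⇒ step 2: BCCCACDAD ⇒ BCC·CAC·CAC·CAC·DAD·CAC·C·DAD·C
    A ↦ DAD
    B ↦ BCC
    C ↦ CAC
    D ↦ C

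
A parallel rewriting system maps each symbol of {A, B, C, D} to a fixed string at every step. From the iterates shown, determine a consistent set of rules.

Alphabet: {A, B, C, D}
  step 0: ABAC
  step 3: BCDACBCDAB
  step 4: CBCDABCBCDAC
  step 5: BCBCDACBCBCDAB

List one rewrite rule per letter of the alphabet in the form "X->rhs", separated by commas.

A->DA, B->C, C->B, D->C

  step 4 ⇒ step 5: CBCDABCBCDAC ⇒ B·C·B·C·DA·C·B·C·B·C·DA·B
    A ↦ DA
    B ↦ C
    C ↦ B
    D ↦ C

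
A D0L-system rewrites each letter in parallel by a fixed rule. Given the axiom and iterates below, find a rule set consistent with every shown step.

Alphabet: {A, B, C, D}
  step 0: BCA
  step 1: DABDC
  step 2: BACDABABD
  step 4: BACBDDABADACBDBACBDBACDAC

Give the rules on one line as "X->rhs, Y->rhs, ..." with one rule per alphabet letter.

  step 1 ⇒ step 2: DABDC ⇒ BA·C·DA·BA·BD
    A ↦ C
    B ↦ DA
    C ↦ BD
    D ↦ BA

A->C, B->DA, C->BD, D->BA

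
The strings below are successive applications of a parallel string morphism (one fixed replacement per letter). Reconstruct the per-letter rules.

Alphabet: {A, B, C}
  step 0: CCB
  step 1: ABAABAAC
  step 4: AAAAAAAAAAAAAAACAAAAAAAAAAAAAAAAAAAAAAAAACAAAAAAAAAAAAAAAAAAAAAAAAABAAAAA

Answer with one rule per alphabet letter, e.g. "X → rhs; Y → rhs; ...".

A->AA, B->AC, C->ABA

  step 0 ⇒ step 1: CCB ⇒ ABA·ABA·AC
    B ↦ AC
    C ↦ ABA
    A ↦ AA  (constrained at step 1)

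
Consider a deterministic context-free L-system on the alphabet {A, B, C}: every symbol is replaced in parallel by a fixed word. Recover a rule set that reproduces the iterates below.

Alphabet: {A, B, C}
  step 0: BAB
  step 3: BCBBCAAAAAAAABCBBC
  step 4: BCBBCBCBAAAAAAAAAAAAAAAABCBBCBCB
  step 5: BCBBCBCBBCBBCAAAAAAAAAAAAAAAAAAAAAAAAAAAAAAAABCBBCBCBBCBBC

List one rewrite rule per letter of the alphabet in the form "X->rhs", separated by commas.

A->AA, B->BC, C->B

  step 4 ⇒ step 5: BCBBCBCBAAAAAAAAAAAAAAAABCBBCBCB ⇒ BC·B·BC·BC·B·BC·B·BC·AA·AA·AA·AA·AA·AA·AA·AA·AA·AA·AA·AA·AA·AA·AA·AA·BC·B·BC·BC·B·BC·B·BC
    A ↦ AA
    B ↦ BC
    C ↦ B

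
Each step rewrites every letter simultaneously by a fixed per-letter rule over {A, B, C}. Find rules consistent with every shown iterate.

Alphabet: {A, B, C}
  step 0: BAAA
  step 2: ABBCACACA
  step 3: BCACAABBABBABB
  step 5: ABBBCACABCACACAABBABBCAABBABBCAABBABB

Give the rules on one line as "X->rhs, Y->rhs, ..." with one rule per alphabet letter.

  step 2 ⇒ step 3: ABBCACACA ⇒ B·CA·CA·AB·B·AB·B·AB·B
    A ↦ B
    B ↦ CA
    C ↦ AB

A->B, B->CA, C->AB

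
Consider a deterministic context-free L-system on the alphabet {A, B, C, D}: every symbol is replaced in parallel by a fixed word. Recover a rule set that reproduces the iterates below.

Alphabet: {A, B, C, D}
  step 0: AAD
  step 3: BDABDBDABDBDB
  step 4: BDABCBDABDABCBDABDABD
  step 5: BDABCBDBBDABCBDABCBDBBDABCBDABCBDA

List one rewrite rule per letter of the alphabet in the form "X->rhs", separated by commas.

  step 4 ⇒ step 5: BDABCBDABDABCBDABDABD ⇒ BD·A·BC·BD·B·BD·A·BC·BD·A·BC·BD·B·BD·A·BC·BD·A·BC·BD·A
    A ↦ BC
    B ↦ BD
    C ↦ B
    D ↦ A

A->BC, B->BD, C->B, D->A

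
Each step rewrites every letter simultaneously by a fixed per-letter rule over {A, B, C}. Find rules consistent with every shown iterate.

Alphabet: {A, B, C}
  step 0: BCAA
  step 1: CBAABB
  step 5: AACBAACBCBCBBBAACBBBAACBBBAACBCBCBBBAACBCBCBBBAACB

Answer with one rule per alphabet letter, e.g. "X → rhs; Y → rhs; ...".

  step 0 ⇒ step 1: BCAA ⇒ CB·AA·B·B
    A ↦ B
    B ↦ CB
    C ↦ AA

A->B, B->CB, C->AA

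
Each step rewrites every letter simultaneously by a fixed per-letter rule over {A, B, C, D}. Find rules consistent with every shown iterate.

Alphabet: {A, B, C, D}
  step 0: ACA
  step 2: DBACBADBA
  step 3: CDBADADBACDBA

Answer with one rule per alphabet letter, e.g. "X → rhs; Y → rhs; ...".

A->BA, B->D, C->DA, D->C

  step 2 ⇒ step 3: DBACBADBA ⇒ C·D·BA·DA·D·BA·C·D·BA
    A ↦ BA
    B ↦ D
    C ↦ DA
    D ↦ C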